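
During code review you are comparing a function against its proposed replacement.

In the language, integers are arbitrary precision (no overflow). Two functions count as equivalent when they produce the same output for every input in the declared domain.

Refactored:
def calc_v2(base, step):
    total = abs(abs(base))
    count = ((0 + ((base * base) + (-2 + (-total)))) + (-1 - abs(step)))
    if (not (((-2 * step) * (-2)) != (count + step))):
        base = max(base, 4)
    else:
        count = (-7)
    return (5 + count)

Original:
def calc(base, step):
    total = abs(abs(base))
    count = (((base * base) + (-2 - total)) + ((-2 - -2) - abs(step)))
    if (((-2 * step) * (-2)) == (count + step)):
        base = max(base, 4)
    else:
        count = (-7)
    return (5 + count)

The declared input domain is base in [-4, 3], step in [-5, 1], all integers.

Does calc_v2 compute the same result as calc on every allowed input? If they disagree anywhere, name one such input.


The rewrite breaks on base=-3, step=1, where the results are 8 and -2.
calc: total=3, then count=3, then (((-2 * step) * (-2)) == (count + step)) is true, then base=4, then returns 8
calc_v2: total=3, then count=2, then (not (((-2 * step) * (-2)) != (count + step))) is false, then count=-7, then returns -2
verdict: not equivalent; witness: base=-3, step=1


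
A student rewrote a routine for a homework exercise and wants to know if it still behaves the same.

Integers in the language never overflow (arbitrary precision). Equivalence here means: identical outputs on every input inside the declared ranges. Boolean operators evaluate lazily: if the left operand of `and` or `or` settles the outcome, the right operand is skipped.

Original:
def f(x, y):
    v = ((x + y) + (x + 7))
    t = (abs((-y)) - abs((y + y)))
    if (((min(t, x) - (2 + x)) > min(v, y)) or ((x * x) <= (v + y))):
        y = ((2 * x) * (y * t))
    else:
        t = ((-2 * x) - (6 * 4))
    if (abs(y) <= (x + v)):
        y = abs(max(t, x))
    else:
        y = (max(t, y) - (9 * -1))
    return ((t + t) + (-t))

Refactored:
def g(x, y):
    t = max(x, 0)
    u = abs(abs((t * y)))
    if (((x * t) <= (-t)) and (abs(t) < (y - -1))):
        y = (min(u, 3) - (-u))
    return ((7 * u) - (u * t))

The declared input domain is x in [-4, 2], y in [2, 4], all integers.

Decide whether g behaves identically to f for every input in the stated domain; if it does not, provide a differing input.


Evaluate both at x=-4, y=2.
f: v = 1; t = -2; (((min(t, x) - (2 + x)) > min(v, y)) or ((x * x) <= (v + y))) -> false; t = -16; (abs(y) <= (x + v)) -> false; y = 11; return -16
g: t = 0; u = 0; (((x * t) <= (-t)) and (abs(t) < (y - -1))) -> true; y = 0; return 0
-16 != 0, so the rewrite changes behavior.
verdict: not equivalent; witness: x=-4, y=2


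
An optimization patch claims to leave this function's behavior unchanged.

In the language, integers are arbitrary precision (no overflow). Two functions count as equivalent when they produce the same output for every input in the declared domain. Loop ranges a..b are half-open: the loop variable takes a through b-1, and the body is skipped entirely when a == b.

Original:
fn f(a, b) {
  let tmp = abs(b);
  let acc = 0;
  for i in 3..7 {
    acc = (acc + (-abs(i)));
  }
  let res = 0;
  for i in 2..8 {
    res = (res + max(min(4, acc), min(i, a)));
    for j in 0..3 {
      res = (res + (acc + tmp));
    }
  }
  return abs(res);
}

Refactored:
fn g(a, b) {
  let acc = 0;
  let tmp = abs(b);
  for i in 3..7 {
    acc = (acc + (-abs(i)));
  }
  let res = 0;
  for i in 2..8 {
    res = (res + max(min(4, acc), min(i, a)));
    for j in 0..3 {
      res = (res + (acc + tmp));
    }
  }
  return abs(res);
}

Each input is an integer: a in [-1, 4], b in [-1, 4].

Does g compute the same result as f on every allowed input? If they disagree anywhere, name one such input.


This is a faithful refactor — same computation, different form, but the computed results match everywhere.
Tracing a=3, b=4: f: tmp := 4 | acc := 0 | iter i=3: | acc := -3 | iter i=4: | acc := -7 | iter i=5: | acc := -12 | iter i=6: | acc := -18 | res := 0 | iter i=2: | res := 2 | iter j=0: | res := -12 | iter j=1: | res := -26 | iter j=2: | res := -40 | iter i=3: | res := -37 | iter j=0: | res := -51 | iter j=1: | res := -65 | iter j=2: | res := -79 | iter i=4: | res := -76 | iter j=0: | res := -90 | iter j=1: | res := -104 | iter j=2: | res := -118 | iter i=5: | res := -115 | iter j=0: | res := -129 | iter j=1: | res := -143 | iter j=2: | res := -157 | iter i=6: | res := -154 | iter j=0: | res := -168 | iter j=1: | res := -182 | iter j=2: | res := -196 | iter i=7: | res := -193 | iter j=0: | res := -207 | iter j=1: | res := -221 | iter j=2: | res := -235 | result 235 | g: acc := 0 | tmp := 4 | iter i=3: | acc := -3 | iter i=4: | acc := -7 | iter i=5: | acc := -12 | iter i=6: | acc := -18 | res := 0 | iter i=2: | res := 2 | iter j=0: | res := -12 | iter j=1: | res := -26 | iter j=2: | res := -40 | iter i=3: | res := -37 | iter j=0: | res := -51 | iter j=1: | res := -65 | iter j=2: | res := -79 | iter i=4: | res := -76 | iter j=0: | res := -90 | iter j=1: | res := -104 | iter j=2: | res := -118 | iter i=5: | res := -115 | iter j=0: | res := -129 | iter j=1: | res := -143 | iter j=2: | res := -157 | iter i=6: | res := -154 | iter j=0: | res := -168 | iter j=1: | res := -182 | iter j=2: | res := -196 | iter i=7: | res := -193 | iter j=0: | res := -207 | iter j=1: | res := -221 | iter j=2: | res := -235 | result 235 — matching result 235.
Checked all 36 inputs in the declared domain: the outputs agree on every one.
verdict: equivalent


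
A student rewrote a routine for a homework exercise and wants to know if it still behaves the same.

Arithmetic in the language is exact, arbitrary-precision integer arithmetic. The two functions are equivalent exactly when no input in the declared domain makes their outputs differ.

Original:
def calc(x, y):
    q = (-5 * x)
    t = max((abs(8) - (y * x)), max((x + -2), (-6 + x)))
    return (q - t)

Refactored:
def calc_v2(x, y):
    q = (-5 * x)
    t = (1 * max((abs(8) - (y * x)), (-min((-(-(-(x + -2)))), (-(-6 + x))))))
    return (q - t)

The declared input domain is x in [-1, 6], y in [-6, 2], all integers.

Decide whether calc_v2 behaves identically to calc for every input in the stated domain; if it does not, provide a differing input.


Equivalent — the differences include constant usage differs, arithmetic usage differs, min/max/abs usage differs, yet no declared input distinguishes the two.
Tracing x=5, y=-2: calc: q becomes -25; next t becomes 18; next final value -43 | calc_v2: q becomes -25; next t becomes 18; next final value -43 — matching result -43.
Every one of the 72 inputs gives matching results.
verdict: equivalent


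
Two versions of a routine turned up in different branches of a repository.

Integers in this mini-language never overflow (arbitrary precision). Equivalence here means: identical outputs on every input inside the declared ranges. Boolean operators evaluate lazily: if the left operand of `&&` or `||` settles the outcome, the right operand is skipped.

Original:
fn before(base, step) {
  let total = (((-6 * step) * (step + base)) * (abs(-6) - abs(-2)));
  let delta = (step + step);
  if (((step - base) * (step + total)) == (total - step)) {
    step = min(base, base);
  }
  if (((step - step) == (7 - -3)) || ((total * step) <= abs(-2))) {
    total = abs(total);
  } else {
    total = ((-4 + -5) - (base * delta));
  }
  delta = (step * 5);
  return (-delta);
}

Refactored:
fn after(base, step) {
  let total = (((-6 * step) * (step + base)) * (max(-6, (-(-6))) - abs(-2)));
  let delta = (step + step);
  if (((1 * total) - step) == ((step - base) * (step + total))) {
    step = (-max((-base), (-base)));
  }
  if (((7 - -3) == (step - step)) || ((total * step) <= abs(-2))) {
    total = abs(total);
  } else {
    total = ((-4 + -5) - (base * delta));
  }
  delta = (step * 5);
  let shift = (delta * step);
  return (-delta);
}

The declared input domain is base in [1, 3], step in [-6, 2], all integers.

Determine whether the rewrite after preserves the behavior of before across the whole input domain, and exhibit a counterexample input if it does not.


The two are interchangeable: local variable names differ, and min/max/abs usage differs, and arithmetic usage differs, and constant usage differs, and statement counts differ, and every declared input agrees.
Spot check at base=1, step=-3 — before: total=-144, then delta=-6, then (((step - base) * (step + total)) == (total - step)) is false, then (((step - step) == (7 - -3)) || ((total * step) <= abs(-2))) is false, then total=-3, then delta=-15, then returns 15. after: total=-144, then delta=-6, then (((1 * total) - step) == ((step - base) * (step + total))) is false, then (((7 - -3) == (step - step)) || ((total * step) <= abs(-2))) is false, then total=-3, then delta=-15, then shift=45, then returns 15. Both give 15.
Every one of the 27 inputs gives matching results.
verdict: equivalent


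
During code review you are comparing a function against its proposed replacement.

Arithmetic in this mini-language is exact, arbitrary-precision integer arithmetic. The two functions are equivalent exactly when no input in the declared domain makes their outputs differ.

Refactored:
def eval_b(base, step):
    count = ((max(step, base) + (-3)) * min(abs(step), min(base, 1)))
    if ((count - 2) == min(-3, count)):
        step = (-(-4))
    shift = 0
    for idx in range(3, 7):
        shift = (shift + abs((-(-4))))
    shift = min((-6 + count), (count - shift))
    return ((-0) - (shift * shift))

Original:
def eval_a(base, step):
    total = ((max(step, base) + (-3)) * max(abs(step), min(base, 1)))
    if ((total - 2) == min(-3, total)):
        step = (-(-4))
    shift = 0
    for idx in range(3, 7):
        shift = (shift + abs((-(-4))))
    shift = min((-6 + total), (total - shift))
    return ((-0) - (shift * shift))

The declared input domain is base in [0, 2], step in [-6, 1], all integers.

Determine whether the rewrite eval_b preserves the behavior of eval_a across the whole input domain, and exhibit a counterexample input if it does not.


The rewrite breaks on base=0, step=-6, where the results are -1156 and -256.
eval_a: total := -18 | ((total - 2) == min(-3, total)): false | shift := 0 | iter idx=3: | shift := 4 | iter idx=4: | shift := 8 | iter idx=5: | shift := 12 | iter idx=6: | shift := 16 | shift := -34 | result -1156
eval_b: count := 0 | ((count - 2) == min(-3, count)): false | shift := 0 | iter idx=3: | shift := 4 | iter idx=4: | shift := 8 | iter idx=5: | shift := 12 | iter idx=6: | shift := 16 | shift := -16 | result -256
verdict: not equivalent; witness: base=0, step=-6


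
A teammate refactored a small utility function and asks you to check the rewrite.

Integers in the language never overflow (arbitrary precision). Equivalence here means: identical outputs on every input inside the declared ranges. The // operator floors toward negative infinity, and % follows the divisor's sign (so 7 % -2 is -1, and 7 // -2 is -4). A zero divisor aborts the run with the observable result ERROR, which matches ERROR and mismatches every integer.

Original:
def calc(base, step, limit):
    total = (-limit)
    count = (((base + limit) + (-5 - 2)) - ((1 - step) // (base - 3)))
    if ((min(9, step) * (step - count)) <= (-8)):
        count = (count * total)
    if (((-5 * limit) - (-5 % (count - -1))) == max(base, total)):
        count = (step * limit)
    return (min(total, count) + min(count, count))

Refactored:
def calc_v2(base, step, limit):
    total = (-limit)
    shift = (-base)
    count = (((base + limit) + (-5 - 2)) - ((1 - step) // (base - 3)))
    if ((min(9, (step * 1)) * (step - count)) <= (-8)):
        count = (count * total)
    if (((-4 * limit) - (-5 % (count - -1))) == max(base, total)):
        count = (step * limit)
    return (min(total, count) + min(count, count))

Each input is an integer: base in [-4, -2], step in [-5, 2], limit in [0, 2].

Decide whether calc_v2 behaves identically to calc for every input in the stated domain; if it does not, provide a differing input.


Equivalent. The suspicious edit (`-5` became `-4`) never changes the result for any input inside the declared domain.
Sweeping the whole domain (72 inputs) finds no disagreement.
Spot check at base=-4, step=-2, limit=1 — calc: total := -1 | count := -9 | ((min(9, step) * (step - count)) <= (-8)): true | count := 9 | (((-5 * limit) - (-5 % (count - -1))) == max(base, total)): false | result 8. calc_v2: total := -1 | shift := 4 | count := -9 | ((min(9, (step * 1)) * (step - count)) <= (-8)): true | count := 9 | (((-4 * limit) - (-5 % (count - -1))) == max(base, total)): false | result 8. Both give 8.
verdict: equivalent


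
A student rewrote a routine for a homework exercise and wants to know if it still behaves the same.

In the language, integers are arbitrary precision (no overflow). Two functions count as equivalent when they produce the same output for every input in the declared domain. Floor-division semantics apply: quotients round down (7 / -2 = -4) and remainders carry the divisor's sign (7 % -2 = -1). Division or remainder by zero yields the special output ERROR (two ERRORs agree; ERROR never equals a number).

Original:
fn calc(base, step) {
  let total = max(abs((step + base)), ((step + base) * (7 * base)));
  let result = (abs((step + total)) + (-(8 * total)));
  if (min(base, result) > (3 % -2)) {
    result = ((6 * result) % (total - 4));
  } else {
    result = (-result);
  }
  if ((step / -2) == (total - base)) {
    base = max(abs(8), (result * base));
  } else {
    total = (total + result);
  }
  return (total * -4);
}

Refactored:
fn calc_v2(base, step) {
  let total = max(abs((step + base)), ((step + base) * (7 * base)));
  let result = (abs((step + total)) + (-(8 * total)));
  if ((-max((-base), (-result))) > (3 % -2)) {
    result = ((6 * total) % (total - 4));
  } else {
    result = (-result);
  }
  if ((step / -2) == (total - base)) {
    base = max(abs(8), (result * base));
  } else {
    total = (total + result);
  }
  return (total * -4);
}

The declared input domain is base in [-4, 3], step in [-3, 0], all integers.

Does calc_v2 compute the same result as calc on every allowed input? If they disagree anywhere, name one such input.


Consider the input base=1, step=-1.
calc: total = 0; result = 1; (min(base, result) > (3 % -2)) -> true; result = -2; ((step / -2) == (total - base)) -> false; total = -2; return 8
calc_v2: total = 0; result = 1; ((-max((-base), (-result))) > (3 % -2)) -> true; result = 0; ((step / -2) == (total - base)) -> false; total = 0; return 0
8 vs 0 — the two versions disagree here.
verdict: not equivalent; witness: base=1, step=-1


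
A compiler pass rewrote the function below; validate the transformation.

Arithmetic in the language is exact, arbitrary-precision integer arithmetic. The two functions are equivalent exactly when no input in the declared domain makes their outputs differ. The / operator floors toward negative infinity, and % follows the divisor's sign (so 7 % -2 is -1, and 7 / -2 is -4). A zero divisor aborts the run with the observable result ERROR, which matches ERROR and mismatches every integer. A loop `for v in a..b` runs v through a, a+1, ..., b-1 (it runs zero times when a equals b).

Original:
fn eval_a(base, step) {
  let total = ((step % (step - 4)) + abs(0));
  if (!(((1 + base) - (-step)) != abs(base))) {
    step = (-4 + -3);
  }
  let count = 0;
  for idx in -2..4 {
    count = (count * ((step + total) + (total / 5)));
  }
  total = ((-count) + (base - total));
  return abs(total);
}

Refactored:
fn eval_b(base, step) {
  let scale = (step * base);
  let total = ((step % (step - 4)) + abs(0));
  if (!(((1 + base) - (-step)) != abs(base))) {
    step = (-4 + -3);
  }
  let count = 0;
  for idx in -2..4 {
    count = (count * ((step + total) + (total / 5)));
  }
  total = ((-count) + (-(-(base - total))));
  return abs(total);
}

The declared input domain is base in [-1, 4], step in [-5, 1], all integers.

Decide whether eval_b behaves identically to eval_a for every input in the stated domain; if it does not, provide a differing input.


This is a faithful refactor — arithmetic usage differs, local variable names differ, statement counts differ, but the computed results match everywhere.
Spot check at base=-1, step=1 — eval_a: total=-2, then (!(((1 + base) - (-step)) != abs(base))) is true, then step=-7, then count=0, then (idx=-2), then count=0, then (idx=-1), then count=0, then (idx=0), then count=0, then (idx=1), then count=0, then (idx=2), then count=0, then (idx=3), then count=0, then total=1, then returns 1. eval_b: scale=-1, then total=-2, then (!(((1 + base) - (-step)) != abs(base))) is true, then step=-7, then count=0, then (idx=-2), then count=0, then (idx=-1), then count=0, then (idx=0), then count=0, then (idx=1), then count=0, then (idx=2), then count=0, then (idx=3), then count=0, then total=1, then returns 1. Both give 1.
Checked all 42 inputs in the declared domain: the outputs agree on every one.
verdict: equivalent


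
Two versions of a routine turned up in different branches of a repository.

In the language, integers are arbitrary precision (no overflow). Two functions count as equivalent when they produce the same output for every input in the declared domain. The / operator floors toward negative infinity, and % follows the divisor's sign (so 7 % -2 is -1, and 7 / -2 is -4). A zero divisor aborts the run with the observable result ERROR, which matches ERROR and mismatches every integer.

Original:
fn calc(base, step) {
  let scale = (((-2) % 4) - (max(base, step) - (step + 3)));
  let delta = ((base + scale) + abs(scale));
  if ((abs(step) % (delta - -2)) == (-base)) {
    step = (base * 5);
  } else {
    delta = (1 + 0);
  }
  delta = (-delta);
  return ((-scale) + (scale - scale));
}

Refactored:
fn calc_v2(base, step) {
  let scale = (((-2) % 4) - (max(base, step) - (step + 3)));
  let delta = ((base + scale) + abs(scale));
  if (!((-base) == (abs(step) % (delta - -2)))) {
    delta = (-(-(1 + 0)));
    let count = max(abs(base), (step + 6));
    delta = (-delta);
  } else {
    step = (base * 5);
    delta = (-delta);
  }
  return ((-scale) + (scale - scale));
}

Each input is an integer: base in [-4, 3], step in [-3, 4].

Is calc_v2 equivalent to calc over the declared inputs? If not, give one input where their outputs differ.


The two versions differ — the changes include boolean connective usage differs, statement counts differ, arithmetic usage differs, min/max/abs usage differs, constant usage differs, local variable names differ.
Tracing base=-3, step=-3: calc: scale becomes 5; next delta becomes 7; next ((abs(step) % (delta - -2)) == (-base)) evaluates to true; next step becomes -15; next delta becomes -7; next final value -5 | calc_v2: scale becomes 5; next delta becomes 7; next (!((-base) == (abs(step) % (delta - -2)))) evaluates to false; next step becomes -15; next delta becomes -7; next final value -5 — matching result -5.
Across all 64 domain points the two functions coincide.
verdict: equivalent


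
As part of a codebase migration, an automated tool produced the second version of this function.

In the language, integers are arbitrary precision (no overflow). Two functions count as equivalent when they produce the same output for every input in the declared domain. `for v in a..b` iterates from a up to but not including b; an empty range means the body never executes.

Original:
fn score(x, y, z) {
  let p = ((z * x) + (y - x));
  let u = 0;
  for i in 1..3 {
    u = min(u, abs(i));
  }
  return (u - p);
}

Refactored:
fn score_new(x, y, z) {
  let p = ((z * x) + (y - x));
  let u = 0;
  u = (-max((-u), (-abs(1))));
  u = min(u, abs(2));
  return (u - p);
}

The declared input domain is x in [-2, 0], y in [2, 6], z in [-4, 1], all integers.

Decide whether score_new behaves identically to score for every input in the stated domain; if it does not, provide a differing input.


Comparing the listings, the differences include: local variable names differ, and constant usage differs, and min/max/abs usage differs, and loop structure differs.
One worked example (x=0, y=5, z=-1) — score: p becomes 5; next u becomes 0; next at i=1:; next u becomes 0; next at i=2:; next u becomes 0; next final value -5; score_new: p becomes 5; next u becomes 0; next u becomes 0; next u becomes 0; next final value -5; agreement on -5.
Every one of the 90 inputs gives matching results.
verdict: equivalent


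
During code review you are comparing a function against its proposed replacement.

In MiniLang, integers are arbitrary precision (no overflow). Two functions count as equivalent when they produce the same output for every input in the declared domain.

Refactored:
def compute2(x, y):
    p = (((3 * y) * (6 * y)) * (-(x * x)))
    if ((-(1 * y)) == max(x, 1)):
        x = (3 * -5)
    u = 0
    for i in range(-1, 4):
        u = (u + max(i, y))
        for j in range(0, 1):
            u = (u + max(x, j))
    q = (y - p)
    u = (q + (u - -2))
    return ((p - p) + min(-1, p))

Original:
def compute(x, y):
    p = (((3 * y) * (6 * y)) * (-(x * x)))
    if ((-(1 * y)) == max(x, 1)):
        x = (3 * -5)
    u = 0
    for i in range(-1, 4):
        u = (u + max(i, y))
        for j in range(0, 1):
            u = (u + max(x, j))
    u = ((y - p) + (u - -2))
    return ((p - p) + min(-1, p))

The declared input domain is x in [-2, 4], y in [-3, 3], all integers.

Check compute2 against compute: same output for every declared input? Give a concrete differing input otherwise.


Behavior is preserved: although local variable names differ; and statement counts differ, the outputs never diverge.
One worked example (x=1, y=1) — compute: p becomes -18; next ((-(1 * y)) == max(x, 1)) evaluates to false; next u becomes 0; next at i=-1:; next u becomes 1; next at j=0:; next u becomes 2; next at i=0:; next u becomes 3; next at j=0:; next u becomes 4; next at i=1:; next u becomes 5; next at j=0:; next u becomes 6; next at i=2:; next u becomes 8; next at j=0:; next u becomes 9; next at i=3:; next u becomes 12; next at j=0:; next u becomes 13; next u becomes 34; next final value -18; compute2: p becomes -18; next ((-(1 * y)) == max(x, 1)) evaluates to false; next u becomes 0; next at i=-1:; next u becomes 1; next at j=0:; next u becomes 2; next at i=0:; next u becomes 3; next at j=0:; next u becomes 4; next at i=1:; next u becomes 5; next at j=0:; next u becomes 6; next at i=2:; next u becomes 8; next at j=0:; next u becomes 9; next at i=3:; next u becomes 12; next at j=0:; next u becomes 13; next q becomes 19; next u becomes 34; next final value -18; agreement on -18.
An exhaustive pass over the 49 declared inputs shows identical outputs.
verdict: equivalent


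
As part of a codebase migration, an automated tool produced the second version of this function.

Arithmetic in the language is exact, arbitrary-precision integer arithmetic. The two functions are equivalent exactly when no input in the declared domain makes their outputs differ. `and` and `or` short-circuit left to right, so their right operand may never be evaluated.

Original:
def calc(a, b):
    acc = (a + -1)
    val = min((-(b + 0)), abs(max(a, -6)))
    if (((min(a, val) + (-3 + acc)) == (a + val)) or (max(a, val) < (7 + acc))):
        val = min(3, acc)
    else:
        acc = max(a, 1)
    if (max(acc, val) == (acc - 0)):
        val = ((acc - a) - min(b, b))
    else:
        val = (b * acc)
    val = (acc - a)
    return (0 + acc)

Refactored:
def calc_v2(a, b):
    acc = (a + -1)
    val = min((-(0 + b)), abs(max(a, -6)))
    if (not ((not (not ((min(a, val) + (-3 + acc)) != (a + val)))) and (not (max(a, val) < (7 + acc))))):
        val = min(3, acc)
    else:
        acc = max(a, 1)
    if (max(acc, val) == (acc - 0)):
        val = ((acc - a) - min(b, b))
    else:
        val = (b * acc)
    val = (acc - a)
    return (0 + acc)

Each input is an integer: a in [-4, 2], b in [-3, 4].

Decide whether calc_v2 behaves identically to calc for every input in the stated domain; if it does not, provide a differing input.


Although boolean connective usage differs, and comparison usage differs, 56/56 inputs agree.
verdict: equivalent


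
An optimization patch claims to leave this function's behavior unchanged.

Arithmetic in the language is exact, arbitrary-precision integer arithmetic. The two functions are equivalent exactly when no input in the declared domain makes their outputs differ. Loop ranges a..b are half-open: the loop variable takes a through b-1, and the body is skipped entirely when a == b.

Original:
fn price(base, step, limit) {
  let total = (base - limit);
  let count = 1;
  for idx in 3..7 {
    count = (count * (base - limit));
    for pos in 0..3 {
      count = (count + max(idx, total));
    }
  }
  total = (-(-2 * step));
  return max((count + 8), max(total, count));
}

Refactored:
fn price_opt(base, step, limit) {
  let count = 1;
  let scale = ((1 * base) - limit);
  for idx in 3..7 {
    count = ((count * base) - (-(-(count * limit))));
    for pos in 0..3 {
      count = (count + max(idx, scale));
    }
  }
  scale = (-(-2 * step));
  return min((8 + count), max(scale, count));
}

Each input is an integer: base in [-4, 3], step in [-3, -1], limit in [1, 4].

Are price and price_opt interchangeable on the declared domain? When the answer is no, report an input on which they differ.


Take base=-4, step=-3, limit=1.
price: total=-5, then count=1, then (idx=3), then count=-5, then (pos=0), then count=-2, then (pos=1), then count=1, then (pos=2), then count=4, then (idx=4), then count=-20, then (pos=0), then count=-16, then (pos=1), then count=-12, then (pos=2), then count=-8, then (idx=5), then count=40, then (pos=0), then count=45, then (pos=1), then count=50, then (pos=2), then count=55, then (idx=6), then count=-275, then (pos=0), then count=-269, then (pos=1), then count=-263, then (pos=2), then count=-257, then total=-6, then returns -6
price_opt: count=1, then scale=-5, then (idx=3), then count=-5, then (pos=0), then count=-2, then (pos=1), then count=1, then (pos=2), then count=4, then (idx=4), then count=-20, then (pos=0), then count=-16, then (pos=1), then count=-12, then (pos=2), then count=-8, then (idx=5), then count=40, then (pos=0), then count=45, then (pos=1), then count=50, then (pos=2), then count=55, then (idx=6), then count=-275, then (pos=0), then count=-269, then (pos=1), then count=-263, then (pos=2), then count=-257, then scale=-6, then returns -249
-6 != -249, so the rewrite changes behavior.
verdict: not equivalent; witness: base=-4, step=-3, limit=1


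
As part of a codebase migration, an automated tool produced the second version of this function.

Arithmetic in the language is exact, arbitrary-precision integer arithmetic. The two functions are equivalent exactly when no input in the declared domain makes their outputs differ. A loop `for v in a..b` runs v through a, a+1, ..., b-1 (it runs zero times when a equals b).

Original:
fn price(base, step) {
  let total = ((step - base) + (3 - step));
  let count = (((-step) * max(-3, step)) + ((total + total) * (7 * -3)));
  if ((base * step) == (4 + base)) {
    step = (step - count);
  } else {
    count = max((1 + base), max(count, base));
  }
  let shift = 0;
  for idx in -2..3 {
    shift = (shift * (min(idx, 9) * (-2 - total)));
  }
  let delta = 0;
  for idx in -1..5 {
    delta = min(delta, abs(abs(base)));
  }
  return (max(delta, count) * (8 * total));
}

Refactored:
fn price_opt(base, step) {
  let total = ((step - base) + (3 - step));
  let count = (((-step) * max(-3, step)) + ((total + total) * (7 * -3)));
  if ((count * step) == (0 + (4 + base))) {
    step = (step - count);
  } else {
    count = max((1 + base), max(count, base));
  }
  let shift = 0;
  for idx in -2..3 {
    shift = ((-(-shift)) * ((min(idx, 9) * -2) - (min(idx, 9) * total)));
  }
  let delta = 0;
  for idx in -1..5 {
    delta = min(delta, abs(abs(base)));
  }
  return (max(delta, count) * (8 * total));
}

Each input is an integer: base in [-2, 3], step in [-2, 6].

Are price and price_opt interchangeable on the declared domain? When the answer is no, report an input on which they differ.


Input base=1, step=5: 0 from price versus 32 from price_opt.
verdict: not equivalent; witness: base=1, step=5


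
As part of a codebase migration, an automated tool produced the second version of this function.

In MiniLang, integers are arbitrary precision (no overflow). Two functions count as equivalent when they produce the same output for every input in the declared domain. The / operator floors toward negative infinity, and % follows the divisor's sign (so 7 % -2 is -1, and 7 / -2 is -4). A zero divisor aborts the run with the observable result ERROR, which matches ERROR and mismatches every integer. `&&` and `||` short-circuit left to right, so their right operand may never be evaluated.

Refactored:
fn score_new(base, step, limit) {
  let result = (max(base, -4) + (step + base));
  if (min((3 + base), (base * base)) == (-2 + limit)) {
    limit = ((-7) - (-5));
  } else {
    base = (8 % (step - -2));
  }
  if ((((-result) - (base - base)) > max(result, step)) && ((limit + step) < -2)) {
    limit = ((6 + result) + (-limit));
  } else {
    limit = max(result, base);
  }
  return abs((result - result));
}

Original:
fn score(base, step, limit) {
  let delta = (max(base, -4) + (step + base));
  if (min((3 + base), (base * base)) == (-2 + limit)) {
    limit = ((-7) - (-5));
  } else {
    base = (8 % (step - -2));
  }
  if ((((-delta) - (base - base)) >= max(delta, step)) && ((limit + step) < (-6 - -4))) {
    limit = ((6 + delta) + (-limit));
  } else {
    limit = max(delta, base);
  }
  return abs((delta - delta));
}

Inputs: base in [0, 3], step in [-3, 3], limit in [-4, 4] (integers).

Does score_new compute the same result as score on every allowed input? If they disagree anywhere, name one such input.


Equivalent. The suspicious-looking change has no observable effect anywhere in the declared ranges.
An exhaustive pass over the 252 declared inputs shows identical outputs.
One worked example (base=3, step=0, limit=-1) — score: delta = 6; (min((3 + base), (base * base)) == (-2 + limit)) -> false; base = 0; ((((-delta) - (base - base)) >= max(delta, step)) && ((limit + step) < (-6 - -4))) -> false; limit = 6; return 0; score_new: result = 6; (min((3 + base), (base * base)) == (-2 + limit)) -> false; base = 0; ((((-result) - (base - base)) > max(result, step)) && ((limit + step) < -2)) -> false; limit = 6; return 0; agreement on 0.
verdict: equivalent


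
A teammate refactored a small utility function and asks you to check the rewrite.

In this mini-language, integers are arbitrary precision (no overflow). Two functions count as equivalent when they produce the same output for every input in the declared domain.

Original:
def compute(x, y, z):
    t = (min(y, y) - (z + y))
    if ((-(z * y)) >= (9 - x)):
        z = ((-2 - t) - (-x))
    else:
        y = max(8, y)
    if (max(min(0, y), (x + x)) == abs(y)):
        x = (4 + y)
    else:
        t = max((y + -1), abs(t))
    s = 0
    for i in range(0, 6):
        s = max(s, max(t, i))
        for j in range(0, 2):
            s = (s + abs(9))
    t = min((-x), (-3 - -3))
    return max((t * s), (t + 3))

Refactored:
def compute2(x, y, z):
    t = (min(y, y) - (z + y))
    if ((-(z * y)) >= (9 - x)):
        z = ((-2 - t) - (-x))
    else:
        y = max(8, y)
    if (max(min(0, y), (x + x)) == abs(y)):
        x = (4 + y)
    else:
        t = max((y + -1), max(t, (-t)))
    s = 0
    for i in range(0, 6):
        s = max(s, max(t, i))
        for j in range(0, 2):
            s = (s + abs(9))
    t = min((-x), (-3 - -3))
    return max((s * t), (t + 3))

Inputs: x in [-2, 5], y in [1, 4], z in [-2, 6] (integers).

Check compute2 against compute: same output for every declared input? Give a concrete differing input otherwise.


Side by side, the visible changes include: min/max/abs usage differs.
Spot check at x=5, y=2, z=3 — compute: t := -3 | ((-(z * y)) >= (9 - x)): false | y := 8 | (max(min(0, y), (x + x)) == abs(y)): false | t := 7 | s := 0 | iter i=0: | s := 7 | iter j=0: | s := 16 | iter j=1: | s := 25 | iter i=1: | s := 25 | iter j=0: | s := 34 | iter j=1: | s := 43 | iter i=2: | s := 43 | iter j=0: | s := 52 | iter j=1: | s := 61 | iter i=3: | s := 61 | iter j=0: | s := 70 | iter j=1: | s := 79 | iter i=4: | s := 79 | iter j=0: | s := 88 | iter j=1: | s := 97 | iter i=5: | s := 97 | iter j=0: | s := 106 | iter j=1: | s := 115 | t := -5 | result -2. compute2: t := -3 | ((-(z * y)) >= (9 - x)): false | y := 8 | (max(min(0, y), (x + x)) == abs(y)): false | t := 7 | s := 0 | iter i=0: | s := 7 | iter j=0: | s := 16 | iter j=1: | s := 25 | iter i=1: | s := 25 | iter j=0: | s := 34 | iter j=1: | s := 43 | iter i=2: | s := 43 | iter j=0: | s := 52 | iter j=1: | s := 61 | iter i=3: | s := 61 | iter j=0: | s := 70 | iter j=1: | s := 79 | iter i=4: | s := 79 | iter j=0: | s := 88 | iter j=1: | s := 97 | iter i=5: | s := 97 | iter j=0: | s := 106 | iter j=1: | s := 115 | t := -5 | result -2. Both give -2.
Sweeping the whole domain (288 inputs) finds no disagreement.
verdict: equivalent


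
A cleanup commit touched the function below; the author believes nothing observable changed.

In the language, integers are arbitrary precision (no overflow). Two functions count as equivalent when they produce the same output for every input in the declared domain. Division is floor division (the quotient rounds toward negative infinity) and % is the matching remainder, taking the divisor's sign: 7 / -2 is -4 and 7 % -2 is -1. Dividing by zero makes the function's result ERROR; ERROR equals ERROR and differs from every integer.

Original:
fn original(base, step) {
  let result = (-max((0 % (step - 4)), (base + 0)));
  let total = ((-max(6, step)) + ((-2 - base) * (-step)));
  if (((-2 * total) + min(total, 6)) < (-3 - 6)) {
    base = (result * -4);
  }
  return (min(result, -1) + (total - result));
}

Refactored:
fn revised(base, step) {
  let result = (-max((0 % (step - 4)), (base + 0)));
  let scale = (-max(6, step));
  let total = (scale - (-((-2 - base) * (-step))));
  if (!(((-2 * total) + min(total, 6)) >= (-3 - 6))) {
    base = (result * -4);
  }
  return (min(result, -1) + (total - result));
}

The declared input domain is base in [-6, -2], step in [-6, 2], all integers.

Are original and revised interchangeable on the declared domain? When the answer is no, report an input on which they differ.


Differences: comparison usage differs; also arithmetic usage differs; also boolean connective usage differs; also local variable names differ; also statement counts differ — yet all 45 inputs agree.
verdict: equivalent


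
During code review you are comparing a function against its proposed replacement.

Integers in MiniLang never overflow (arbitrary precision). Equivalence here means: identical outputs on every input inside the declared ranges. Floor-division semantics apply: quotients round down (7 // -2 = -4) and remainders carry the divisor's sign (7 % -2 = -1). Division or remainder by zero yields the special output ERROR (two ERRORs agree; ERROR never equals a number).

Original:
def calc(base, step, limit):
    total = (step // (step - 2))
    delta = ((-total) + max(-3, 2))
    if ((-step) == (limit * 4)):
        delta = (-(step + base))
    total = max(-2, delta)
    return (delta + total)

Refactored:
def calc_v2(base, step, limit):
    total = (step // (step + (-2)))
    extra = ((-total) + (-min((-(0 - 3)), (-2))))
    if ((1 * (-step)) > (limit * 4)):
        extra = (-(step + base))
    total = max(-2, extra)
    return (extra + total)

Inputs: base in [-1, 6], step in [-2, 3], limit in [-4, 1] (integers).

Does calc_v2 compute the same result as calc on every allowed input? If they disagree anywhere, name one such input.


base=-1, step=-2, limit=-4 yields 4 from calc but 6 from calc_v2.
verdict: not equivalent; witness: base=-1, step=-2, limit=-4


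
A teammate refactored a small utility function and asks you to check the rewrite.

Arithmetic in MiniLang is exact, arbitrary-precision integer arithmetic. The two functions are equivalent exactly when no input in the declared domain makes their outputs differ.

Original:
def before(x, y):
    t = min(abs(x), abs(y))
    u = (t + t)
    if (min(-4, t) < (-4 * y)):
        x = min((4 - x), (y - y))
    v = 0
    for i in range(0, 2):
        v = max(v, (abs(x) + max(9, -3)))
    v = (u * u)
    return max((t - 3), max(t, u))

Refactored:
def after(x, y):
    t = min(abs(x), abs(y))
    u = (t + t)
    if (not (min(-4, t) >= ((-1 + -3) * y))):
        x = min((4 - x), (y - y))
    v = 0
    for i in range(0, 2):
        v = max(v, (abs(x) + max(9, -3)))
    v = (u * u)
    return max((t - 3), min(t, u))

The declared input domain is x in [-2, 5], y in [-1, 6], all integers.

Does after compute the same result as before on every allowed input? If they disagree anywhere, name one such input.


The rewrite breaks on x=-2, y=-1, where the results are 2 and 1.
before: t=1, then u=2, then (min(-4, t) < (-4 * y)) is true, then x=0, then v=0, then (i=0), then v=9, then (i=1), then v=9, then v=4, then returns 2
after: t=1, then u=2, then (not (min(-4, t) >= ((-1 + -3) * y))) is true, then x=0, then v=0, then (i=0), then v=9, then (i=1), then v=9, then v=4, then returns 1
verdict: not equivalent; witness: x=-2, y=-1


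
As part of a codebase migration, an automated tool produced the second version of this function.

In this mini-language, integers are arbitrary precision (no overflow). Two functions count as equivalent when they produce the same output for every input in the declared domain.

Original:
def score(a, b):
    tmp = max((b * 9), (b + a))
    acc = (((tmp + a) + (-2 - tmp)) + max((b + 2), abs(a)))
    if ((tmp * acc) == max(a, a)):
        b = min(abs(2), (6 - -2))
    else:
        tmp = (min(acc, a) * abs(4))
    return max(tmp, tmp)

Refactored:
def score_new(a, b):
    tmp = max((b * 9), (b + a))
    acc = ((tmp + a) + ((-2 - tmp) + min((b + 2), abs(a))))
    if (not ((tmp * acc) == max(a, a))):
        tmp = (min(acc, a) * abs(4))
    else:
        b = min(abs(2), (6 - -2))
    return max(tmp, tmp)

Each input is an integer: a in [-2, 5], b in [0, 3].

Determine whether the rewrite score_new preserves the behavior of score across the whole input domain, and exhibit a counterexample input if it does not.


The rewrite breaks on a=-1, b=0, where the results are -4 and -8.
score: tmp becomes 0; next acc becomes -1; next ((tmp * acc) == max(a, a)) evaluates to false; next tmp becomes -4; next final value -4
score_new: tmp becomes 0; next acc becomes -2; next (not ((tmp * acc) == max(a, a))) evaluates to true; next tmp becomes -8; next final value -8
verdict: not equivalent; witness: a=-1, b=0


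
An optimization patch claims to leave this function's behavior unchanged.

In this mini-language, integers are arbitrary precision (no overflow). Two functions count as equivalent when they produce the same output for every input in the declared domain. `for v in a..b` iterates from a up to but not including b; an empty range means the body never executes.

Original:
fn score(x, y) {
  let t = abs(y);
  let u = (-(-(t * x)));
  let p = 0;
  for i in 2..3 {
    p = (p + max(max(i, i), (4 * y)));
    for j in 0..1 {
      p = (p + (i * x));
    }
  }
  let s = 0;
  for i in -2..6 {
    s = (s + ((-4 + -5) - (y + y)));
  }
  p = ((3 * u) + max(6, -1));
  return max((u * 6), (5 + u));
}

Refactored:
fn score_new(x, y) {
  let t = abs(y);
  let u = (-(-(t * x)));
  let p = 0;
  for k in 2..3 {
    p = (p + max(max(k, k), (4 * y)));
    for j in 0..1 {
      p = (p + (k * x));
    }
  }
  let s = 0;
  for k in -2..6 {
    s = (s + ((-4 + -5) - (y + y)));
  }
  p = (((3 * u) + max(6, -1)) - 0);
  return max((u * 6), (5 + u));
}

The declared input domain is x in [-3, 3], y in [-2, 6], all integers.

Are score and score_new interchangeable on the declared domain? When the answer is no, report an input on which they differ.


Behavior is preserved: although constant usage differs; and local variable names differ; and arithmetic usage differs, the outputs never diverge.
Spot check at x=0, y=1 — score: t becomes 1; next u becomes 0; next p becomes 0; next at i=2:; next p becomes 4; next at j=0:; next p becomes 4; next s becomes 0; next at i=-2:; next s becomes -11; next at i=-1:; next s becomes -22; next at i=0:; next s becomes -33; next at i=1:; next s becomes -44; next at i=2:; next s becomes -55; next at i=3:; next s becomes -66; next at i=4:; next s becomes -77; next at i=5:; next s becomes -88; next p becomes 6; next final value 5. score_new: t becomes 1; next u becomes 0; next p becomes 0; next at k=2:; next p becomes 4; next at j=0:; next p becomes 4; next s becomes 0; next at k=-2:; next s becomes -11; next at k=-1:; next s becomes -22; next at k=0:; next s becomes -33; next at k=1:; next s becomes -44; next at k=2:; next s becomes -55; next at k=3:; next s becomes -66; next at k=4:; next s becomes -77; next at k=5:; next s becomes -88; next p becomes 6; next final value 5. Both give 5.
Every one of the 63 inputs gives matching results.
verdict: equivalent
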